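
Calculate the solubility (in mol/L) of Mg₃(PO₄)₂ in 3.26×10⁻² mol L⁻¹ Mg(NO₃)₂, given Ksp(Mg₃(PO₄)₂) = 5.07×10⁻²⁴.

1.91×10⁻¹⁰ M

Mg₃(PO₄)₂(s) ⇌ 3 Mg²⁺(aq) + 2 PO₄³⁻(aq)
With Mg²⁺ already at 3.26×10⁻² mol L⁻¹ and s small, take [Mg²⁺] ≈ 3.26×10⁻² mol L⁻¹ and [PO₄³⁻] = 2s.
Ksp = [Mg²⁺]^3[PO₄³⁻]^2 = (3.26×10⁻²)^3(2s)^2
(2s)^2 = 5.07×10⁻²⁴ / (3.26×10⁻²)^3 = 1.46×10⁻¹⁹
s = 1.91×10⁻¹⁰ mol L⁻¹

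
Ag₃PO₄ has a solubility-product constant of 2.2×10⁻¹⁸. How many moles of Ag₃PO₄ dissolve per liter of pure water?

1.7×10⁻⁵ M

Ag₃PO₄(s) ⇌ 3 Ag⁺(aq) + PO₄³⁻(aq)
Call the molar solubility s, so that [Ag⁺] = 3s and [PO₄³⁻] = s.
Ksp = [Ag⁺]^3[PO₄³⁻] = (3s)^3 · s = 27s^4
27s^4 = 2.2×10⁻¹⁸  ⇒  s^4 = 8.1×10⁻²⁰
s = 1.7×10⁻⁵ mol/L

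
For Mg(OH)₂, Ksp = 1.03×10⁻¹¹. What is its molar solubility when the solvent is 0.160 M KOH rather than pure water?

4.02×10⁻¹⁰ M

Mg(OH)₂(s) ⇌ Mg²⁺(aq) + 2 OH⁻(aq)
With OH⁻ already at 0.160 M and s small, take [OH⁻] ≈ 0.160 M and [Mg²⁺] = s.
Ksp = [Mg²⁺][OH⁻]^2 = s(0.160)^2
s = 1.03×10⁻¹¹ / (0.160)^2 = 4.02×10⁻¹⁰
s = 4.02×10⁻¹⁰ M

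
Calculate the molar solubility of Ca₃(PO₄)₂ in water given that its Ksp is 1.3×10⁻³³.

Ca₃(PO₄)₂(s) ⇌ 3 Ca²⁺(aq) + 2 PO₄³⁻(aq)
With molar solubility s: [Ca²⁺] = 3s, [PO₄³⁻] = 2s.
Ksp = [Ca²⁺]^3[PO₄³⁻]^2 = (3s)^3 · (2s)^2 = 108s^5
108s^5 = 1.3×10⁻³³  ⇒  s^5 = 1.2×10⁻³⁵
s = 1.0×10⁻⁷ mol L⁻¹

1.0×10⁻⁷ M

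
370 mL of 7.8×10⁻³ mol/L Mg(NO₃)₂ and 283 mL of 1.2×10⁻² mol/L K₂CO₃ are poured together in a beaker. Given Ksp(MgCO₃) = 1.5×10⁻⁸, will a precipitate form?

Yes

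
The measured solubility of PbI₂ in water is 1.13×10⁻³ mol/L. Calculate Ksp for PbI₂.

PbI₂(s) ⇌ Pb²⁺(aq) + 2 I⁻(aq)
With molar solubility s: [Pb²⁺] = s, [I⁻] = 2s.
Ksp = [Pb²⁺][I⁻]^2 = s · (2s)^2 = 4s^3
Ksp = 4 × (1.13×10⁻³)^3 = 5.77×10⁻⁹

Ksp = 5.77×10⁻⁹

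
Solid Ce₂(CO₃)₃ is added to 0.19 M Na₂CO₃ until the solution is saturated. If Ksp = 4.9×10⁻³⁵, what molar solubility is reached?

Ce₂(CO₃)₃(s) ⇌ 2 Ce³⁺(aq) + 3 CO₃²⁻(aq)
With CO₃²⁻ already at 0.19 M and s small, take [CO₃²⁻] ≈ 0.19 M and [Ce³⁺] = 2s.
Ksp = [Ce³⁺]^2[CO₃²⁻]^3 = (2s)^2(0.19)^3
(2s)^2 = 4.9×10⁻³⁵ / (0.19)^3 = 7.1×10⁻³³
s = 4.2×10⁻¹⁷ M

4.2×10⁻¹⁷ M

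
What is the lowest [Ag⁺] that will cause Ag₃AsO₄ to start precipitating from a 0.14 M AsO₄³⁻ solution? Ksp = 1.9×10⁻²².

Precipitation begins when Q = Ksp.
Ag₃AsO₄(s) ⇌ 3 Ag⁺(aq) + AsO₄³⁻(aq)
Ksp = [Ag⁺]^3[AsO₄³⁻] = [Ag⁺]^3(0.14)
[Ag⁺]^3 = 1.9×10⁻²² / (0.14) = 1.4×10⁻²¹
[Ag⁺] = 1.1×10⁻⁷ M

1.1×10⁻⁷ M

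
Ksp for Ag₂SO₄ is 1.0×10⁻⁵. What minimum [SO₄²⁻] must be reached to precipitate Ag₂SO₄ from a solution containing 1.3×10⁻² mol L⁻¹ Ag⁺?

A salt starts to precipitate once the ion product Q reaches its Ksp.
Ag₂SO₄(s) ⇌ 2 Ag⁺(aq) + SO₄²⁻(aq)
Ksp = [Ag⁺]^2[SO₄²⁻] = [SO₄²⁻](1.3×10⁻²)^2
[SO₄²⁻] = 1.0×10⁻⁵ / (1.3×10⁻²)^2 = 5.9×10⁻²
[SO₄²⁻] = 5.9×10⁻² mol L⁻¹

5.9×10⁻² M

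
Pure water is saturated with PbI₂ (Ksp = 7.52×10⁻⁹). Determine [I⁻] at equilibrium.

2.47×10⁻³ M

PbI₂(s) ⇌ Pb²⁺(aq) + 2 I⁻(aq)
Call the molar solubility s, so that [Pb²⁺] = s and [I⁻] = 2s.
Ksp = [Pb²⁺][I⁻]^2 = s · (2s)^2 = 4s^3 = 7.52×10⁻⁹
s = 1.23×10⁻³ mol/L
[I⁻] = 2s = 2.47×10⁻³ mol/L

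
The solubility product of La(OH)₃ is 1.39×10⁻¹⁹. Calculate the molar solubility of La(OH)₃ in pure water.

8.47×10⁻⁶ M

La(OH)₃(s) ⇌ La³⁺(aq) + 3 OH⁻(aq)
Call the molar solubility s, so that [La³⁺] = s and [OH⁻] = 3s.
Ksp = [La³⁺][OH⁻]^3 = s · (3s)^3 = 27s^4
27s^4 = 1.39×10⁻¹⁹  ⇒  s^4 = 5.15×10⁻²¹
s = (5.15×10⁻²¹)^(1/4) = 8.47×10⁻⁶ mol L⁻¹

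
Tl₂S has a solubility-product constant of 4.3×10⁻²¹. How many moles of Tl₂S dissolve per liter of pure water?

1.0×10⁻⁷ M

Tl₂S(s) ⇌ 2 Tl⁺(aq) + S²⁻(aq)
With molar solubility s: [Tl⁺] = 2s, [S²⁻] = s.
Ksp = [Tl⁺]^2[S²⁻] = (2s)^2 · s = 4s^3
4s^3 = 4.3×10⁻²¹  ⇒  s^3 = 1.1×10⁻²¹
s = (1.1×10⁻²¹)^(1/3) = 1.0×10⁻⁷ mol/L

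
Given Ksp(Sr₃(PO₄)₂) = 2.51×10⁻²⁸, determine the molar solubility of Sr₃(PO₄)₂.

1.18×10⁻⁶ M

Sr₃(PO₄)₂(s) ⇌ 3 Sr²⁺(aq) + 2 PO₄³⁻(aq)
Let s be the molar solubility. Then [Sr²⁺] = 3s and [PO₄³⁻] = 2s.
Ksp = [Sr²⁺]^3[PO₄³⁻]^2 = (3s)^3 · (2s)^2 = 108s^5
108s^5 = 2.51×10⁻²⁸  ⇒  s^5 = 2.32×10⁻³⁰
s = (2.32×10⁻³⁰)^(1/5) = 1.18×10⁻⁶ mol/L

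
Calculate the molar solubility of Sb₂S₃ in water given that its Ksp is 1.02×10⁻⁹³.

9.89×10⁻²⁰ M

Sb₂S₃(s) ⇌ 2 Sb³⁺(aq) + 3 S²⁻(aq)
With molar solubility s: [Sb³⁺] = 2s, [S²⁻] = 3s.
Ksp = [Sb³⁺]^2[S²⁻]^3 = (2s)^2 · (3s)^3 = 108s^5
108s^5 = 1.02×10⁻⁹³  ⇒  s^5 = 9.44×10⁻⁹⁶
Taking the 5th root, s = 9.89×10⁻²⁰ M.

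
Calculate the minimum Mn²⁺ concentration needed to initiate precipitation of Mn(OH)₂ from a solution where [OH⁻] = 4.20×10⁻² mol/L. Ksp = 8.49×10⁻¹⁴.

Each salt precipitates once Q = Ksp for that salt.
Mn(OH)₂(s) ⇌ Mn²⁺(aq) + 2 OH⁻(aq)
Ksp = [Mn²⁺][OH⁻]^2 = [Mn²⁺](4.20×10⁻²)^2
[Mn²⁺] = 8.49×10⁻¹⁴ / (4.20×10⁻²)^2 = 4.81×10⁻¹¹
[Mn²⁺] = 4.81×10⁻¹¹ mol/L

4.81×10⁻¹¹ M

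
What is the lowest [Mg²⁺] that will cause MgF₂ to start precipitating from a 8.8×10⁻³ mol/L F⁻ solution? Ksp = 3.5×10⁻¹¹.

4.5×10⁻⁷ M

The threshold for precipitation is Q = Ksp.
MgF₂(s) ⇌ Mg²⁺(aq) + 2 F⁻(aq)
Ksp = [Mg²⁺][F⁻]^2 = [Mg²⁺](8.8×10⁻³)^2
[Mg²⁺] = 3.5×10⁻¹¹ / (8.8×10⁻³)^2 = 4.5×10⁻⁷
[Mg²⁺] = 4.5×10⁻⁷ mol/L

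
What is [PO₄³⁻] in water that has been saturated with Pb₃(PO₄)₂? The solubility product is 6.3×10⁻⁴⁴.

Pb₃(PO₄)₂(s) ⇌ 3 Pb²⁺(aq) + 2 PO₄³⁻(aq)
If s mol/L of Pb₃(PO₄)₂ dissolves, [Pb²⁺] = 3s and [PO₄³⁻] = 2s.
Ksp = [Pb²⁺]^3[PO₄³⁻]^2 = (3s)^3 · (2s)^2 = 108s^5 = 6.3×10⁻⁴⁴
s = 9.0×10⁻¹⁰ mol/L
[PO₄³⁻] = 2s = 1.8×10⁻⁹ mol/L

1.8×10⁻⁹ M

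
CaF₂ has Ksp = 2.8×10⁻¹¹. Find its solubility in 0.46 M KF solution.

1.3×10⁻¹⁰ M

CaF₂(s) ⇌ Ca²⁺(aq) + 2 F⁻(aq)
With F⁻ already at 0.46 M and s small, take [F⁻] ≈ 0.46 M and [Ca²⁺] = s.
Ksp = [Ca²⁺][F⁻]^2 = s(0.46)^2
s = 2.8×10⁻¹¹ / (0.46)^2 = 1.3×10⁻¹⁰
s = 1.3×10⁻¹⁰ M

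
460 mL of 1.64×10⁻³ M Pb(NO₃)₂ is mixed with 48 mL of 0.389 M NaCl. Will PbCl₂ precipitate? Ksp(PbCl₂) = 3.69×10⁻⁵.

The combined volume is 508 mL.
[Pb²⁺] = (1.64×10⁻³)(460)/508 = 1.49×10⁻³ M
[Cl⁻] = (0.389)(48)/508 = 3.68×10⁻² M
Q = [Pb²⁺][Cl⁻]^2 = 2.01×10⁻⁶
Since Q (2.01×10⁻⁶) is less than Ksp (3.69×10⁻⁵), no PbCl₂ precipitates.

No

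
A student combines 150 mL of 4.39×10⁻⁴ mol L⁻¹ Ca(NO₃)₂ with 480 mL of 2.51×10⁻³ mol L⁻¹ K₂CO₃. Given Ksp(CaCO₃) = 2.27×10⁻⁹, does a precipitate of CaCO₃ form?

Total volume after mixing = 150 + 480 = 630 mL.
[Ca²⁺] = (4.39×10⁻⁴)(150)/630 = 1.05×10⁻⁴ mol L⁻¹
[CO₃²⁻] = (2.51×10⁻³)(480)/630 = 1.91×10⁻³ mol L⁻¹
Q = [Ca²⁺][CO₃²⁻] = 2.00×10⁻⁷
Because Q > Ksp (2.00×10⁻⁷ vs 2.27×10⁻⁹), a precipitate of CaCO₃ forms.

Yes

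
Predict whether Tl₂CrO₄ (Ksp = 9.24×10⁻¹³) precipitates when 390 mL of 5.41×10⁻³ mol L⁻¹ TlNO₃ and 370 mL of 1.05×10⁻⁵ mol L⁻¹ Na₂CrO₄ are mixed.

The combined volume is 760 mL.
[Tl⁺] = (5.41×10⁻³)(390)/760 = 2.78×10⁻³ mol L⁻¹
[CrO₄²⁻] = (1.05×10⁻⁵)(370)/760 = 5.11×10⁻⁶ mol L⁻¹
Q = [Tl⁺]^2[CrO₄²⁻] = 3.94×10⁻¹¹
Since Q (3.94×10⁻¹¹) exceeds Ksp (9.24×10⁻¹³), Tl₂CrO₄ will precipitate.

Yes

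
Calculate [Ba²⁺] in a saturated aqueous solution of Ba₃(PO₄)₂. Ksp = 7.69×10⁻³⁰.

1.77×10⁻⁶ M

Ba₃(PO₄)₂(s) ⇌ 3 Ba²⁺(aq) + 2 PO₄³⁻(aq)
If s mol/L of Ba₃(PO₄)₂ dissolves, [Ba²⁺] = 3s and [PO₄³⁻] = 2s.
Ksp = [Ba²⁺]^3[PO₄³⁻]^2 = (3s)^3 · (2s)^2 = 108s^5 = 7.69×10⁻³⁰
s = 5.90×10⁻⁷ M
[Ba²⁺] = 3s = 1.77×10⁻⁶ M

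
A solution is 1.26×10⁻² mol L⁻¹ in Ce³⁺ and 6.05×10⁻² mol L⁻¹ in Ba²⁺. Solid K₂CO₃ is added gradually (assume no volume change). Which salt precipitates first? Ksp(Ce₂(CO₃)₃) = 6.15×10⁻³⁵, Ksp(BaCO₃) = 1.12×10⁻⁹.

Ce₂(CO₃)₃

Precipitation begins when Q = Ksp.
For Ce₂(CO₃)₃: [CO₃²⁻] = (Ksp/[Ce³⁺]^2)^(1/3) = 7.29×10⁻¹¹ mol L⁻¹
For BaCO₃: [CO₃²⁻] = (Ksp/[Ba²⁺]) = 1.85×10⁻⁸ mol L⁻¹
Since Ce₂(CO₃)₃ needs less CO₃²⁻ to reach saturation, it precipitates first.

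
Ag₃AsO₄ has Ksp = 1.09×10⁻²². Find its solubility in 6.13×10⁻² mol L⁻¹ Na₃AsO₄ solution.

4.04×10⁻⁸ M

Ag₃AsO₄(s) ⇌ 3 Ag⁺(aq) + AsO₄³⁻(aq)
Let s be the solubility of Ag₃AsO₄ here. The common ion gives [AsO₄³⁻] ≈ 6.13×10⁻² mol L⁻¹, and [Ag⁺] = 3s.
Ksp = [Ag⁺]^3[AsO₄³⁻] = (3s)^3(6.13×10⁻²)
(3s)^3 = 1.09×10⁻²² / (6.13×10⁻²) = 1.78×10⁻²¹
s = 4.04×10⁻⁸ mol L⁻¹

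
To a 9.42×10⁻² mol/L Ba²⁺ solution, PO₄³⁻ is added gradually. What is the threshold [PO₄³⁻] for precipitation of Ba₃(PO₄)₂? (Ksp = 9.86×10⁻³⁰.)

1.09×10⁻¹³ M

Precipitation of each salt begins when its ion product equals Ksp.
Ba₃(PO₄)₂(s) ⇌ 3 Ba²⁺(aq) + 2 PO₄³⁻(aq)
Ksp = [Ba²⁺]^3[PO₄³⁻]^2 = [PO₄³⁻]^2(9.42×10⁻²)^3
[PO₄³⁻]^2 = 9.86×10⁻³⁰ / (9.42×10⁻²)^3 = 1.18×10⁻²⁶
[PO₄³⁻] = 1.09×10⁻¹³ mol/L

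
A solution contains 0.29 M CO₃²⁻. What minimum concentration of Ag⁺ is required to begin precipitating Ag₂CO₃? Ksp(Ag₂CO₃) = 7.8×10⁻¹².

5.2×10⁻⁶ M

The threshold for precipitation is Q = Ksp.
Ag₂CO₃(s) ⇌ 2 Ag⁺(aq) + CO₃²⁻(aq)
Ksp = [Ag⁺]^2[CO₃²⁻] = [Ag⁺]^2(0.29)
[Ag⁺]^2 = 7.8×10⁻¹² / (0.29) = 2.7×10⁻¹¹
[Ag⁺] = 5.2×10⁻⁶ M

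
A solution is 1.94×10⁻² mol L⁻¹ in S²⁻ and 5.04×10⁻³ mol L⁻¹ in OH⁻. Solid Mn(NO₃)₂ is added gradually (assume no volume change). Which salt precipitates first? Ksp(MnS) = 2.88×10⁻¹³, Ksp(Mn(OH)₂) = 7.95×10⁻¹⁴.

MnS

A salt starts to precipitate once the ion product Q reaches its Ksp.
For MnS: [Mn²⁺] = (Ksp/[S²⁻]) = 1.48×10⁻¹¹ mol L⁻¹
For Mn(OH)₂: [Mn²⁺] = (Ksp/[OH⁻]^2) = 3.13×10⁻⁹ mol L⁻¹
The smaller threshold [Mn²⁺] is reached first, so MnS precipitates first.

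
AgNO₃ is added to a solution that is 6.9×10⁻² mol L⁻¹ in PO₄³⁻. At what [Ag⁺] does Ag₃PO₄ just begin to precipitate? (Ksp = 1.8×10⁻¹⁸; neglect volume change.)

3.0×10⁻⁶ M

Precipitation begins when Q = Ksp.
Ag₃PO₄(s) ⇌ 3 Ag⁺(aq) + PO₄³⁻(aq)
Ksp = [Ag⁺]^3[PO₄³⁻] = [Ag⁺]^3(6.9×10⁻²)
[Ag⁺]^3 = 1.8×10⁻¹⁸ / (6.9×10⁻²) = 2.6×10⁻¹⁷
[Ag⁺] = 3.0×10⁻⁶ mol L⁻¹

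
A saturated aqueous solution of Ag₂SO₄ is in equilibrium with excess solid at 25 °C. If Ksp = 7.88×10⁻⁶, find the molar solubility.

1.25×10⁻² M

Ag₂SO₄(s) ⇌ 2 Ag⁺(aq) + SO₄²⁻(aq)
For each mole of Ag₂SO₄ that dissolves per liter, [Ag⁺] = 2s and [SO₄²⁻] = s; let s denote this solubility.
Ksp = [Ag⁺]^2[SO₄²⁻] = (2s)^2 · s = 4s^3
4s^3 = 7.88×10⁻⁶  ⇒  s^3 = 1.97×10⁻⁶
Taking the 3rd root, s = 1.25×10⁻² M.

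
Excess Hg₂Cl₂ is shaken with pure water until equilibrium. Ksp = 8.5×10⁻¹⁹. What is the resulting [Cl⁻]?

Hg₂Cl₂(s) ⇌ Hg₂²⁺(aq) + 2 Cl⁻(aq)
Call the molar solubility s, so that [Hg₂²⁺] = s and [Cl⁻] = 2s.
Ksp = [Hg₂²⁺][Cl⁻]^2 = s · (2s)^2 = 4s^3 = 8.5×10⁻¹⁹
s = 6.0×10⁻⁷ mol L⁻¹
[Cl⁻] = 2s = 1.2×10⁻⁶ mol L⁻¹

1.2×10⁻⁶ M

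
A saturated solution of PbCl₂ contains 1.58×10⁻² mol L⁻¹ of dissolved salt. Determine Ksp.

Ksp = 1.58×10⁻⁵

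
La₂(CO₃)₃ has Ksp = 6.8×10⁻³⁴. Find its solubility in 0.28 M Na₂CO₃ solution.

8.8×10⁻¹⁷ M

La₂(CO₃)₃(s) ⇌ 2 La³⁺(aq) + 3 CO₃²⁻(aq)
Let s be the solubility of La₂(CO₃)₃ here. The common ion gives [CO₃²⁻] ≈ 0.28 M, and [La³⁺] = 2s.
Ksp = [La³⁺]^2[CO₃²⁻]^3 = (2s)^2(0.28)^3
(2s)^2 = 6.8×10⁻³⁴ / (0.28)^3 = 3.1×10⁻³²
s = 8.8×10⁻¹⁷ M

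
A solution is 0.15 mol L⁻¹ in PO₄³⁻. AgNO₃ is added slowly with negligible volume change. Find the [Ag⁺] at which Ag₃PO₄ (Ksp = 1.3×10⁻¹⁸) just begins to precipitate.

2.1×10⁻⁶ M

A salt starts to precipitate once the ion product Q reaches its Ksp.
Ag₃PO₄(s) ⇌ 3 Ag⁺(aq) + PO₄³⁻(aq)
Ksp = [Ag⁺]^3[PO₄³⁻] = [Ag⁺]^3(0.15)
[Ag⁺]^3 = 1.3×10⁻¹⁸ / (0.15) = 8.7×10⁻¹⁸
[Ag⁺] = 2.1×10⁻⁶ mol L⁻¹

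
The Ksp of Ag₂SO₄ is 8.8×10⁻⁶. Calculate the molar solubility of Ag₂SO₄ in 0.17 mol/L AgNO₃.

Ag₂SO₄(s) ⇌ 2 Ag⁺(aq) + SO₄²⁻(aq)
With Ag⁺ already at 0.17 mol/L and s small, take [Ag⁺] ≈ 0.17 mol/L and [SO₄²⁻] = s.
Ksp = [Ag⁺]^2[SO₄²⁻] = (0.17)^2s
s = 8.8×10⁻⁶ / (0.17)^2 = 3.0×10⁻⁴
s = 3.0×10⁻⁴ mol/L

3.0×10⁻⁴ M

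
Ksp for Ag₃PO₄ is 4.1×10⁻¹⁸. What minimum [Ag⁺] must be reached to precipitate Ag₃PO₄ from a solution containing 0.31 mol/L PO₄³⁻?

2.4×10⁻⁶ M

A salt starts to precipitate once the ion product Q reaches its Ksp.
Ag₃PO₄(s) ⇌ 3 Ag⁺(aq) + PO₄³⁻(aq)
Ksp = [Ag⁺]^3[PO₄³⁻] = [Ag⁺]^3(0.31)
[Ag⁺]^3 = 4.1×10⁻¹⁸ / (0.31) = 1.3×10⁻¹⁷
[Ag⁺] = 2.4×10⁻⁶ mol/L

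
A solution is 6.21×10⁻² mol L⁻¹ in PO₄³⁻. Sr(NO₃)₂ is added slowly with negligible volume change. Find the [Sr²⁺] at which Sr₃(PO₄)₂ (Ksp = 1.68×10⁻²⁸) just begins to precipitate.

3.52×10⁻⁹ M

Precipitation begins when Q = Ksp.
Sr₃(PO₄)₂(s) ⇌ 3 Sr²⁺(aq) + 2 PO₄³⁻(aq)
Ksp = [Sr²⁺]^3[PO₄³⁻]^2 = [Sr²⁺]^3(6.21×10⁻²)^2
[Sr²⁺]^3 = 1.68×10⁻²⁸ / (6.21×10⁻²)^2 = 4.36×10⁻²⁶
[Sr²⁺] = 3.52×10⁻⁹ mol L⁻¹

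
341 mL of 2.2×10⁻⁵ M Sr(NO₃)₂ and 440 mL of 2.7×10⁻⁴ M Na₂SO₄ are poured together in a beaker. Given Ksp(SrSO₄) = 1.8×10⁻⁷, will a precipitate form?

Total volume after mixing = 341 + 440 = 781 mL.
[Sr²⁺] = (2.2×10⁻⁵)(341)/781 = 9.6×10⁻⁶ M
[SO₄²⁻] = (2.7×10⁻⁴)(440)/781 = 1.5×10⁻⁴ M
Q = [Sr²⁺][SO₄²⁻] = 1.5×10⁻⁹
Q = 1.5×10⁻⁹ < Ksp = 1.8×10⁻⁷, so the solution is unsaturated and no precipitate forms.

No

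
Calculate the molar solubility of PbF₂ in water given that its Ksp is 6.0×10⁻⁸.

PbF₂(s) ⇌ Pb²⁺(aq) + 2 F⁻(aq)
If s mol/L of PbF₂ dissolves, [Pb²⁺] = s and [F⁻] = 2s.
Ksp = [Pb²⁺][F⁻]^2 = s · (2s)^2 = 4s^3
4s^3 = 6.0×10⁻⁸  ⇒  s^3 = 1.5×10⁻⁸
Taking the 3rd root, s = 2.5×10⁻³ mol L⁻¹.

2.5×10⁻³ M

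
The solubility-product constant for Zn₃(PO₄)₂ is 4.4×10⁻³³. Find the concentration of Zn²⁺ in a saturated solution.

4.0×10⁻⁷ M

Zn₃(PO₄)₂(s) ⇌ 3 Zn²⁺(aq) + 2 PO₄³⁻(aq)
For each mole of Zn₃(PO₄)₂ that dissolves per liter, [Zn²⁺] = 3s and [PO₄³⁻] = 2s; let s denote this solubility.
Ksp = [Zn²⁺]^3[PO₄³⁻]^2 = (3s)^3 · (2s)^2 = 108s^5 = 4.4×10⁻³³
s = 1.3×10⁻⁷ M
[Zn²⁺] = 3s = 4.0×10⁻⁷ M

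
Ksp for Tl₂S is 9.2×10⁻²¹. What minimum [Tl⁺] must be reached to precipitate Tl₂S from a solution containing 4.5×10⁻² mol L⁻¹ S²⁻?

4.5×10⁻¹⁰ M

Each salt precipitates once Q = Ksp for that salt.
Tl₂S(s) ⇌ 2 Tl⁺(aq) + S²⁻(aq)
Ksp = [Tl⁺]^2[S²⁻] = [Tl⁺]^2(4.5×10⁻²)
[Tl⁺]^2 = 9.2×10⁻²¹ / (4.5×10⁻²) = 2.0×10⁻¹⁹
[Tl⁺] = 4.5×10⁻¹⁰ mol L⁻¹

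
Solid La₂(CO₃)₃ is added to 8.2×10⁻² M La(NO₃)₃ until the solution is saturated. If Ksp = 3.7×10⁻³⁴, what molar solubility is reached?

La₂(CO₃)₃(s) ⇌ 2 La³⁺(aq) + 3 CO₃²⁻(aq)
The solution already contains La³⁺ at 8.2×10⁻² M. Let s be the molar solubility of La₂(CO₃)₃.
[La³⁺] ≈ 8.2×10⁻² M (common ion dominates); [CO₃²⁻] = 3s.
Ksp = [La³⁺]^2[CO₃²⁻]^3 = (8.2×10⁻²)^2(3s)^3
(3s)^3 = 3.7×10⁻³⁴ / (8.2×10⁻²)^2 = 5.5×10⁻³²
s = 1.3×10⁻¹¹ M

1.3×10⁻¹¹ M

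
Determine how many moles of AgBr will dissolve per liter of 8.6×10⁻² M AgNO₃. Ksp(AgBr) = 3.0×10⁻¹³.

3.5×10⁻¹² M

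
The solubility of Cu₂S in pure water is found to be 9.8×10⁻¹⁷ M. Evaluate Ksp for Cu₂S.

Ksp = 3.8×10⁻⁴⁸

Cu₂S(s) ⇌ 2 Cu⁺(aq) + S²⁻(aq)
Let s be the molar solubility. Then [Cu⁺] = 2s and [S²⁻] = s.
Ksp = [Cu⁺]^2[S²⁻] = (2s)^2 · s = 4s^3
Ksp = 4 × (9.8×10⁻¹⁷)^3 = 3.8×10⁻⁴⁸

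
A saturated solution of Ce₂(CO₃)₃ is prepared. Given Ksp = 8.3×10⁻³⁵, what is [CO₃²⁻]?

Ce₂(CO₃)₃(s) ⇌ 2 Ce³⁺(aq) + 3 CO₃²⁻(aq)
If s mol/L of Ce₂(CO₃)₃ dissolves, [Ce³⁺] = 2s and [CO₃²⁻] = 3s.
Ksp = [Ce³⁺]^2[CO₃²⁻]^3 = (2s)^2 · (3s)^3 = 108s^5 = 8.3×10⁻³⁵
s = 6.0×10⁻⁸ M
[CO₃²⁻] = 3s = 1.8×10⁻⁷ M

1.8×10⁻⁷ M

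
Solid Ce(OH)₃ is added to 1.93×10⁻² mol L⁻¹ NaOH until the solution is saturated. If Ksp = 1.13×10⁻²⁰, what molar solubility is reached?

1.57×10⁻¹⁵ M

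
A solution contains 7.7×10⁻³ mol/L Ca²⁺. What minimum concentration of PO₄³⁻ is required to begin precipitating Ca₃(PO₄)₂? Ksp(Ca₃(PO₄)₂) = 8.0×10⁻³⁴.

4.2×10⁻¹⁴ M

Precipitation begins when Q = Ksp.
Ca₃(PO₄)₂(s) ⇌ 3 Ca²⁺(aq) + 2 PO₄³⁻(aq)
Ksp = [Ca²⁺]^3[PO₄³⁻]^2 = [PO₄³⁻]^2(7.7×10⁻³)^3
[PO₄³⁻]^2 = 8.0×10⁻³⁴ / (7.7×10⁻³)^3 = 1.8×10⁻²⁷
[PO₄³⁻] = 4.2×10⁻¹⁴ mol/L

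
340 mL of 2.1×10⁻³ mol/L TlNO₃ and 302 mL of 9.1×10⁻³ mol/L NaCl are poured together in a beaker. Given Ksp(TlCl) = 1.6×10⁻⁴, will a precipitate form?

No

Total volume after mixing = 340 + 302 = 642 mL.
[Tl⁺] = (2.1×10⁻³)(340)/642 = 1.1×10⁻³ mol/L
[Cl⁻] = (9.1×10⁻³)(302)/642 = 4.3×10⁻³ mol/L
Q = [Tl⁺][Cl⁻] = 4.8×10⁻⁶
Q = 4.8×10⁻⁶ < Ksp = 1.6×10⁻⁴, so the solution is unsaturated and no precipitate forms.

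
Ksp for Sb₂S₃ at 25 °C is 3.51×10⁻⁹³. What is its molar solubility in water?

1.27×10⁻¹⁹ M

Sb₂S₃(s) ⇌ 2 Sb³⁺(aq) + 3 S²⁻(aq)
For each mole of Sb₂S₃ that dissolves per liter, [Sb³⁺] = 2s and [S²⁻] = 3s; let s denote this solubility.
Ksp = [Sb³⁺]^2[S²⁻]^3 = (2s)^2 · (3s)^3 = 108s^5
108s^5 = 3.51×10⁻⁹³  ⇒  s^5 = 3.25×10⁻⁹⁵
s = 1.27×10⁻¹⁹ M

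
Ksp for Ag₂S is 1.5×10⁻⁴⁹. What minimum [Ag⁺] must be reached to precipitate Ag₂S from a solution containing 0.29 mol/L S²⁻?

Precipitation of each salt begins when its ion product equals Ksp.
Ag₂S(s) ⇌ 2 Ag⁺(aq) + S²⁻(aq)
Ksp = [Ag⁺]^2[S²⁻] = [Ag⁺]^2(0.29)
[Ag⁺]^2 = 1.5×10⁻⁴⁹ / (0.29) = 5.2×10⁻⁴⁹
[Ag⁺] = 7.2×10⁻²⁵ mol/L

7.2×10⁻²⁵ M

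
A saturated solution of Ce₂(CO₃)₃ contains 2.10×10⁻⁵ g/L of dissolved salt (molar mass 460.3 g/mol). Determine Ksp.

Convert to molarity: s = 2.10×10⁻⁵ / 460.3 = 4.5622×10⁻⁸ mol/L
Ce₂(CO₃)₃(s) ⇌ 2 Ce³⁺(aq) + 3 CO₃²⁻(aq)
If s mol/L of Ce₂(CO₃)₃ dissolves, [Ce³⁺] = 2s and [CO₃²⁻] = 3s.
Ksp = [Ce³⁺]^2[CO₃²⁻]^3 = (2s)^2 · (3s)^3 = 108s^5
Ksp = 108 × (4.5622×10⁻⁸)^5 = 2.13×10⁻³⁵

Ksp = 2.13×10⁻³⁵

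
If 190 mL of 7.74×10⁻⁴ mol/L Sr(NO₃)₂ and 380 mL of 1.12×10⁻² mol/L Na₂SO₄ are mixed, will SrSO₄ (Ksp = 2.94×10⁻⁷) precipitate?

Total volume after mixing = 190 + 380 = 570 mL.
[Sr²⁺] = (7.74×10⁻⁴)(190)/570 = 2.58×10⁻⁴ mol/L
[SO₄²⁻] = (1.12×10⁻²)(380)/570 = 7.47×10⁻³ mol/L
Q = [Sr²⁺][SO₄²⁻] = 1.93×10⁻⁶
Q = 1.93×10⁻⁶ > Ksp = 2.94×10⁻⁷, so the solution is supersaturated and SrSO₄ precipitates.

Yes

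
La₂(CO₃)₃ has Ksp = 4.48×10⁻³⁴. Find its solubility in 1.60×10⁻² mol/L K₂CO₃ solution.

5.23×10⁻¹⁵ M

La₂(CO₃)₃(s) ⇌ 2 La³⁺(aq) + 3 CO₃²⁻(aq)
The solution already contains CO₃²⁻ at 1.60×10⁻² mol/L. Let s be the molar solubility of La₂(CO₃)₃.
[CO₃²⁻] ≈ 1.60×10⁻² mol/L (common ion dominates); [La³⁺] = 2s.
Ksp = [La³⁺]^2[CO₃²⁻]^3 = (2s)^2(1.60×10⁻²)^3
(2s)^2 = 4.48×10⁻³⁴ / (1.60×10⁻²)^3 = 1.09×10⁻²⁸
s = 5.23×10⁻¹⁵ mol/L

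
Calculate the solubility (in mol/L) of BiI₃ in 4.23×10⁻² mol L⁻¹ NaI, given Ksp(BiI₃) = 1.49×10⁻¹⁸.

1.97×10⁻¹⁴ M

BiI₃(s) ⇌ Bi³⁺(aq) + 3 I⁻(aq)
With I⁻ already at 4.23×10⁻² mol L⁻¹ and s small, take [I⁻] ≈ 4.23×10⁻² mol L⁻¹ and [Bi³⁺] = s.
Ksp = [Bi³⁺][I⁻]^3 = s(4.23×10⁻²)^3
s = 1.49×10⁻¹⁸ / (4.23×10⁻²)^3 = 1.97×10⁻¹⁴
s = 1.97×10⁻¹⁴ mol L⁻¹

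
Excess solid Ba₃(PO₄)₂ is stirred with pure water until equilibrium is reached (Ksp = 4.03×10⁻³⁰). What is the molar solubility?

5.18×10⁻⁷ M

Ba₃(PO₄)₂(s) ⇌ 3 Ba²⁺(aq) + 2 PO₄³⁻(aq)
Let s be the molar solubility. Then [Ba²⁺] = 3s and [PO₄³⁻] = 2s.
Ksp = [Ba²⁺]^3[PO₄³⁻]^2 = (3s)^3 · (2s)^2 = 108s^5
108s^5 = 4.03×10⁻³⁰  ⇒  s^5 = 3.73×10⁻³²
s = 5.18×10⁻⁷ M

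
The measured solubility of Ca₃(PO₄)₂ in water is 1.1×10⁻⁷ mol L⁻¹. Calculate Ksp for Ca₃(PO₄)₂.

Ca₃(PO₄)₂(s) ⇌ 3 Ca²⁺(aq) + 2 PO₄³⁻(aq)
With molar solubility s: [Ca²⁺] = 3s, [PO₄³⁻] = 2s.
Ksp = [Ca²⁺]^3[PO₄³⁻]^2 = (3s)^3 · (2s)^2 = 108s^5
Ksp = 108 × (1.1×10⁻⁷)^5 = 1.7×10⁻³³

Ksp = 1.7×10⁻³³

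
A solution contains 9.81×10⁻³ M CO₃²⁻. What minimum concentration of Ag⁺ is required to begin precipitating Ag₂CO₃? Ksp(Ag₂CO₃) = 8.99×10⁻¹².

3.03×10⁻⁵ M

A salt starts to precipitate once the ion product Q reaches its Ksp.
Ag₂CO₃(s) ⇌ 2 Ag⁺(aq) + CO₃²⁻(aq)
Ksp = [Ag⁺]^2[CO₃²⁻] = [Ag⁺]^2(9.81×10⁻³)
[Ag⁺]^2 = 8.99×10⁻¹² / (9.81×10⁻³) = 9.16×10⁻¹⁰
[Ag⁺] = 3.03×10⁻⁵ M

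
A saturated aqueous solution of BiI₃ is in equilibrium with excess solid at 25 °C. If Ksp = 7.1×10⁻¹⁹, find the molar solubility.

1.3×10⁻⁵ M

BiI₃(s) ⇌ Bi³⁺(aq) + 3 I⁻(aq)
With molar solubility s: [Bi³⁺] = s, [I⁻] = 3s.
Ksp = [Bi³⁺][I⁻]^3 = s · (3s)^3 = 27s^4
27s^4 = 7.1×10⁻¹⁹  ⇒  s^4 = 2.6×10⁻²⁰
s = (2.6×10⁻²⁰)^(1/4) = 1.3×10⁻⁵ mol L⁻¹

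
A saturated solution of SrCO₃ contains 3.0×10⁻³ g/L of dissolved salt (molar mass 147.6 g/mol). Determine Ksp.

Molar solubility s = (3.0×10⁻³ g/L) / (147.6 g/mol) = 2.033×10⁻⁵ mol/L
SrCO₃(s) ⇌ Sr²⁺(aq) + CO₃²⁻(aq)
Call the molar solubility s, so that [Sr²⁺] = s and [CO₃²⁻] = s.
Ksp = [Sr²⁺][CO₃²⁻] = s · s = s^2
Ksp = (2.033×10⁻⁵)^2 = 4.1×10⁻¹⁰

Ksp = 4.1×10⁻¹⁰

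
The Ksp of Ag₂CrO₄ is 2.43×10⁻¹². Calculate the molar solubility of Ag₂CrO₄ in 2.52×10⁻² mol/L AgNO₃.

3.83×10⁻⁹ M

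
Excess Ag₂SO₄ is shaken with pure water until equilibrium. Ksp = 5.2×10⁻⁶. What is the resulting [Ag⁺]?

Ag₂SO₄(s) ⇌ 2 Ag⁺(aq) + SO₄²⁻(aq)
If s mol/L of Ag₂SO₄ dissolves, [Ag⁺] = 2s and [SO₄²⁻] = s.
Ksp = [Ag⁺]^2[SO₄²⁻] = (2s)^2 · s = 4s^3 = 5.2×10⁻⁶
s = 1.1×10⁻² mol/L
[Ag⁺] = 2s = 2.2×10⁻² mol/L

2.2×10⁻² M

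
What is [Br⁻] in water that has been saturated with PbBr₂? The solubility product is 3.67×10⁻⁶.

1.94×10⁻² M

PbBr₂(s) ⇌ Pb²⁺(aq) + 2 Br⁻(aq)
If s mol/L of PbBr₂ dissolves, [Pb²⁺] = s and [Br⁻] = 2s.
Ksp = [Pb²⁺][Br⁻]^2 = s · (2s)^2 = 4s^3 = 3.67×10⁻⁶
s = 9.72×10⁻³ M
[Br⁻] = 2s = 1.94×10⁻² M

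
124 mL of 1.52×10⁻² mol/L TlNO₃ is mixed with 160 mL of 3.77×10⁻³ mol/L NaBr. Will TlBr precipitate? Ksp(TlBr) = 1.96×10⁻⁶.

Yes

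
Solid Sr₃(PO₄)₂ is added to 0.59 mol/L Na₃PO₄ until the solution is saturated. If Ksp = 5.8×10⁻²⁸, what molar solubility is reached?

4.0×10⁻¹⁰ M

Sr₃(PO₄)₂(s) ⇌ 3 Sr²⁺(aq) + 2 PO₄³⁻(aq)
Let s be the solubility of Sr₃(PO₄)₂ here. The common ion gives [PO₄³⁻] ≈ 0.59 mol/L, and [Sr²⁺] = 3s.
Ksp = [Sr²⁺]^3[PO₄³⁻]^2 = (3s)^3(0.59)^2
(3s)^3 = 5.8×10⁻²⁸ / (0.59)^2 = 1.7×10⁻²⁷
s = 4.0×10⁻¹⁰ mol/L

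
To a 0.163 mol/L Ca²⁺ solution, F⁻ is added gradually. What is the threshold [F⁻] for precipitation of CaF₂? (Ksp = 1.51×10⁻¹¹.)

The threshold for precipitation is Q = Ksp.
CaF₂(s) ⇌ Ca²⁺(aq) + 2 F⁻(aq)
Ksp = [Ca²⁺][F⁻]^2 = [F⁻]^2(0.163)
[F⁻]^2 = 1.51×10⁻¹¹ / (0.163) = 9.26×10⁻¹¹
[F⁻] = 9.62×10⁻⁶ mol/L

9.62×10⁻⁶ M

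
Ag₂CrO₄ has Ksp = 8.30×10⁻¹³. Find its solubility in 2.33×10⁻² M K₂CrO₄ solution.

Ag₂CrO₄(s) ⇌ 2 Ag⁺(aq) + CrO₄²⁻(aq)
CrO₄²⁻ is already present at 2.33×10⁻² M. If s mol/L of Ag₂CrO₄ dissolves, [Ag⁺] = 2s while [CrO₄²⁻] ≈ 2.33×10⁻² M.
Ksp = [Ag⁺]^2[CrO₄²⁻] = (2s)^2(2.33×10⁻²)
(2s)^2 = 8.30×10⁻¹³ / (2.33×10⁻²) = 3.56×10⁻¹¹
s = 2.98×10⁻⁶ M

2.98×10⁻⁶ M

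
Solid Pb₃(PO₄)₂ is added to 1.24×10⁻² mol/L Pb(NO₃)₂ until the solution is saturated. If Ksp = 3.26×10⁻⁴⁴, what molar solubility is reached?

6.54×10⁻²⁰ M

Pb₃(PO₄)₂(s) ⇌ 3 Pb²⁺(aq) + 2 PO₄³⁻(aq)
With Pb²⁺ already at 1.24×10⁻² mol/L and s small, take [Pb²⁺] ≈ 1.24×10⁻² mol/L and [PO₄³⁻] = 2s.
Ksp = [Pb²⁺]^3[PO₄³⁻]^2 = (1.24×10⁻²)^3(2s)^2
(2s)^2 = 3.26×10⁻⁴⁴ / (1.24×10⁻²)^3 = 1.71×10⁻³⁸
s = 6.54×10⁻²⁰ mol/L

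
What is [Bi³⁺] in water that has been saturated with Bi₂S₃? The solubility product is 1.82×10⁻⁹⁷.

3.52×10⁻²⁰ M

Bi₂S₃(s) ⇌ 2 Bi³⁺(aq) + 3 S²⁻(aq)
For each mole of Bi₂S₃ that dissolves per liter, [Bi³⁺] = 2s and [S²⁻] = 3s; let s denote this solubility.
Ksp = [Bi³⁺]^2[S²⁻]^3 = (2s)^2 · (3s)^3 = 108s^5 = 1.82×10⁻⁹⁷
s = 1.76×10⁻²⁰ M
[Bi³⁺] = 2s = 3.52×10⁻²⁰ M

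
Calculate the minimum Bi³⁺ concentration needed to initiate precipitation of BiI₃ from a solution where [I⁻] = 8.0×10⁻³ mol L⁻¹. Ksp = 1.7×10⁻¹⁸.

3.3×10⁻¹² M

A salt starts to precipitate once the ion product Q reaches its Ksp.
BiI₃(s) ⇌ Bi³⁺(aq) + 3 I⁻(aq)
Ksp = [Bi³⁺][I⁻]^3 = [Bi³⁺](8.0×10⁻³)^3
[Bi³⁺] = 1.7×10⁻¹⁸ / (8.0×10⁻³)^3 = 3.3×10⁻¹²
[Bi³⁺] = 3.3×10⁻¹² mol L⁻¹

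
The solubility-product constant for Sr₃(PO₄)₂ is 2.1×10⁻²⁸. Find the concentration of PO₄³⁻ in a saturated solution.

2.3×10⁻⁶ M

Sr₃(PO₄)₂(s) ⇌ 3 Sr²⁺(aq) + 2 PO₄³⁻(aq)
Call the molar solubility s, so that [Sr²⁺] = 3s and [PO₄³⁻] = 2s.
Ksp = [Sr²⁺]^3[PO₄³⁻]^2 = (3s)^3 · (2s)^2 = 108s^5 = 2.1×10⁻²⁸
s = 1.1×10⁻⁶ mol L⁻¹
[PO₄³⁻] = 2s = 2.3×10⁻⁶ mol L⁻¹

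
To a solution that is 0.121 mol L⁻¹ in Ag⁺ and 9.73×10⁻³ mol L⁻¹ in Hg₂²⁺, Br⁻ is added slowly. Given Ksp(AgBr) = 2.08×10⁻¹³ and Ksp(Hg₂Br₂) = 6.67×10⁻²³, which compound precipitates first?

A salt starts to precipitate once the ion product Q reaches its Ksp.
For AgBr: [Br⁻] = (Ksp/[Ag⁺]) = 1.72×10⁻¹² mol L⁻¹
For Hg₂Br₂: [Br⁻] = (Ksp/[Hg₂²⁺])^(1/2) = 8.28×10⁻¹¹ mol L⁻¹
Since AgBr needs less Br⁻ to reach saturation, it precipitates first.

AgBr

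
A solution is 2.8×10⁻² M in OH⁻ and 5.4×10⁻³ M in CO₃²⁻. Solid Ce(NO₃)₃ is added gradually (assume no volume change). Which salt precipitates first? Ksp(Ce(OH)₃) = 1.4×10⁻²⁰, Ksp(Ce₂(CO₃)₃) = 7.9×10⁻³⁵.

Ce(OH)₃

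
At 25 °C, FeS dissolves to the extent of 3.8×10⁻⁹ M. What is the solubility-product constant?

FeS(s) ⇌ Fe²⁺(aq) + S²⁻(aq)
For each mole of FeS that dissolves per liter, [Fe²⁺] = s and [S²⁻] = s; let s denote this solubility.
Ksp = [Fe²⁺][S²⁻] = s · s = s^2
Ksp = (3.8×10⁻⁹)^2 = 1.4×10⁻¹⁷

Ksp = 1.4×10⁻¹⁷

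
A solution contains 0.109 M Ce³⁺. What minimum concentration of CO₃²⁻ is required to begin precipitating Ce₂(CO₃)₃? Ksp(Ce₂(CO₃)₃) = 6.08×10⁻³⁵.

1.72×10⁻¹¹ M

Precipitation of each salt begins when its ion product equals Ksp.
Ce₂(CO₃)₃(s) ⇌ 2 Ce³⁺(aq) + 3 CO₃²⁻(aq)
Ksp = [Ce³⁺]^2[CO₃²⁻]^3 = [CO₃²⁻]^3(0.109)^2
[CO₃²⁻]^3 = 6.08×10⁻³⁵ / (0.109)^2 = 5.12×10⁻³³
[CO₃²⁻] = 1.72×10⁻¹¹ M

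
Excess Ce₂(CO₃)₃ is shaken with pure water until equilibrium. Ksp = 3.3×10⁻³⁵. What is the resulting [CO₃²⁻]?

1.5×10⁻⁷ M

Ce₂(CO₃)₃(s) ⇌ 2 Ce³⁺(aq) + 3 CO₃²⁻(aq)
With molar solubility s: [Ce³⁺] = 2s, [CO₃²⁻] = 3s.
Ksp = [Ce³⁺]^2[CO₃²⁻]^3 = (2s)^2 · (3s)^3 = 108s^5 = 3.3×10⁻³⁵
s = 5.0×10⁻⁸ mol/L
[CO₃²⁻] = 3s = 1.5×10⁻⁷ mol/L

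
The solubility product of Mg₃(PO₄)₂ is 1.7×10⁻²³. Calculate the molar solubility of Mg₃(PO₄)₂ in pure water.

Mg₃(PO₄)₂(s) ⇌ 3 Mg²⁺(aq) + 2 PO₄³⁻(aq)
For each mole of Mg₃(PO₄)₂ that dissolves per liter, [Mg²⁺] = 3s and [PO₄³⁻] = 2s; let s denote this solubility.
Ksp = [Mg²⁺]^3[PO₄³⁻]^2 = (3s)^3 · (2s)^2 = 108s^5
108s^5 = 1.7×10⁻²³  ⇒  s^5 = 1.6×10⁻²⁵
Taking the 5th root, s = 1.1×10⁻⁵ M.

1.1×10⁻⁵ M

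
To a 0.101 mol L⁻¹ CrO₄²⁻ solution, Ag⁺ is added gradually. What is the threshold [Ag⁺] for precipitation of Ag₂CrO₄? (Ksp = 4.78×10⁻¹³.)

The threshold for precipitation is Q = Ksp.
Ag₂CrO₄(s) ⇌ 2 Ag⁺(aq) + CrO₄²⁻(aq)
Ksp = [Ag⁺]^2[CrO₄²⁻] = [Ag⁺]^2(0.101)
[Ag⁺]^2 = 4.78×10⁻¹³ / (0.101) = 4.73×10⁻¹²
[Ag⁺] = 2.18×10⁻⁶ mol L⁻¹

2.18×10⁻⁶ M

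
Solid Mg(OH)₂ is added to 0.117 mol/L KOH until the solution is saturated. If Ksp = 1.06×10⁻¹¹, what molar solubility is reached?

Mg(OH)₂(s) ⇌ Mg²⁺(aq) + 2 OH⁻(aq)
With OH⁻ already at 0.117 mol/L and s small, take [OH⁻] ≈ 0.117 mol/L and [Mg²⁺] = s.
Ksp = [Mg²⁺][OH⁻]^2 = s(0.117)^2
s = 1.06×10⁻¹¹ / (0.117)^2 = 7.74×10⁻¹⁰
s = 7.74×10⁻¹⁰ mol/L

7.74×10⁻¹⁰ M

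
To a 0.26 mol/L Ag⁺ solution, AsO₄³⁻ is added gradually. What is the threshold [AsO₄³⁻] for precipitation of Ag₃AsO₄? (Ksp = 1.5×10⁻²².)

8.5×10⁻²¹ M

The threshold for precipitation is Q = Ksp.
Ag₃AsO₄(s) ⇌ 3 Ag⁺(aq) + AsO₄³⁻(aq)
Ksp = [Ag⁺]^3[AsO₄³⁻] = [AsO₄³⁻](0.26)^3
[AsO₄³⁻] = 1.5×10⁻²² / (0.26)^3 = 8.5×10⁻²¹
[AsO₄³⁻] = 8.5×10⁻²¹ mol/L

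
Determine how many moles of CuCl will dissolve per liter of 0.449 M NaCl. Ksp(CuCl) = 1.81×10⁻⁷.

CuCl(s) ⇌ Cu⁺(aq) + Cl⁻(aq)
Cl⁻ is already present at 0.449 M. If s mol/L of CuCl dissolves, [Cu⁺] = s while [Cl⁻] ≈ 0.449 M.
Ksp = [Cu⁺][Cl⁻] = s(0.449)
s = 1.81×10⁻⁷ / (0.449) = 4.03×10⁻⁷
s = 4.03×10⁻⁷ M

4.03×10⁻⁷ M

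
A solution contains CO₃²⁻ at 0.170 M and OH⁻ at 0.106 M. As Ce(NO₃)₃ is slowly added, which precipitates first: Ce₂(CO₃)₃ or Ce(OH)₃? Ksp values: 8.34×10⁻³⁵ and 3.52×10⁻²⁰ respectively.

A salt starts to precipitate once the ion product Q reaches its Ksp.
For Ce₂(CO₃)₃: [Ce³⁺] = (Ksp/[CO₃²⁻]^3)^(1/2) = 1.30×10⁻¹⁶ M
For Ce(OH)₃: [Ce³⁺] = (Ksp/[OH⁻]^3) = 2.96×10⁻¹⁷ M
The smaller threshold [Ce³⁺] is reached first, so Ce(OH)₃ precipitates first.

Ce(OH)₃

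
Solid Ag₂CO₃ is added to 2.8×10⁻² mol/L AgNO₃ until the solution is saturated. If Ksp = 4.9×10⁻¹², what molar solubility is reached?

Ag₂CO₃(s) ⇌ 2 Ag⁺(aq) + CO₃²⁻(aq)
With Ag⁺ already at 2.8×10⁻² mol/L and s small, take [Ag⁺] ≈ 2.8×10⁻² mol/L and [CO₃²⁻] = s.
Ksp = [Ag⁺]^2[CO₃²⁻] = (2.8×10⁻²)^2s
s = 4.9×10⁻¹² / (2.8×10⁻²)^2 = 6.3×10⁻⁹
s = 6.3×10⁻⁹ mol/L

6.3×10⁻⁹ M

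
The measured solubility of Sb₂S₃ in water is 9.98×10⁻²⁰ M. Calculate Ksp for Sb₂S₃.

Sb₂S₃(s) ⇌ 2 Sb³⁺(aq) + 3 S²⁻(aq)
For each mole of Sb₂S₃ that dissolves per liter, [Sb³⁺] = 2s and [S²⁻] = 3s; let s denote this solubility.
Ksp = [Sb³⁺]^2[S²⁻]^3 = (2s)^2 · (3s)^3 = 108s^5
Ksp = 108 × (9.98×10⁻²⁰)^5 = 1.07×10⁻⁹³

Ksp = 1.07×10⁻⁹³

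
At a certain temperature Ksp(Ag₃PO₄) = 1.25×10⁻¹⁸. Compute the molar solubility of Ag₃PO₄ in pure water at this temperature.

1.47×10⁻⁵ M

Ag₃PO₄(s) ⇌ 3 Ag⁺(aq) + PO₄³⁻(aq)
For each mole of Ag₃PO₄ that dissolves per liter, [Ag⁺] = 3s and [PO₄³⁻] = s; let s denote this solubility.
Ksp = [Ag⁺]^3[PO₄³⁻] = (3s)^3 · s = 27s^4
27s^4 = 1.25×10⁻¹⁸  ⇒  s^4 = 4.63×10⁻²⁰
s = 1.47×10⁻⁵ M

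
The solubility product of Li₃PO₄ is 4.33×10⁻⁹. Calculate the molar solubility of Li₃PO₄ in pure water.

Li₃PO₄(s) ⇌ 3 Li⁺(aq) + PO₄³⁻(aq)
If s mol/L of Li₃PO₄ dissolves, [Li⁺] = 3s and [PO₄³⁻] = s.
Ksp = [Li⁺]^3[PO₄³⁻] = (3s)^3 · s = 27s^4
27s^4 = 4.33×10⁻⁹  ⇒  s^4 = 1.60×10⁻¹⁰
s = (1.60×10⁻¹⁰)^(1/4) = 3.56×10⁻³ M

3.56×10⁻³ M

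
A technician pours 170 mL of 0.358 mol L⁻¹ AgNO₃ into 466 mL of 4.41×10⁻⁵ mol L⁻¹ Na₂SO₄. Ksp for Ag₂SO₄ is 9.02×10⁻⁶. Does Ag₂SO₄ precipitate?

No

Total volume after mixing = 170 + 466 = 636 mL.
[Ag⁺] = (0.358)(170)/636 = 9.57×10⁻² mol L⁻¹
[SO₄²⁻] = (4.41×10⁻⁵)(466)/636 = 3.23×10⁻⁵ mol L⁻¹
Q = [Ag⁺]^2[SO₄²⁻] = 2.96×10⁻⁷
Q < Ksp (2.96×10⁻⁷ vs 9.02×10⁻⁶); the solution remains unsaturated and no precipitate forms.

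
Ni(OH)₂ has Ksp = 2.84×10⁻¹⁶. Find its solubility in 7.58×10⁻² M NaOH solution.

4.94×10⁻¹⁴ M

Ni(OH)₂(s) ⇌ Ni²⁺(aq) + 2 OH⁻(aq)
With OH⁻ already at 7.58×10⁻² M and s small, take [OH⁻] ≈ 7.58×10⁻² M and [Ni²⁺] = s.
Ksp = [Ni²⁺][OH⁻]^2 = s(7.58×10⁻²)^2
s = 2.84×10⁻¹⁶ / (7.58×10⁻²)^2 = 4.94×10⁻¹⁴
s = 4.94×10⁻¹⁴ M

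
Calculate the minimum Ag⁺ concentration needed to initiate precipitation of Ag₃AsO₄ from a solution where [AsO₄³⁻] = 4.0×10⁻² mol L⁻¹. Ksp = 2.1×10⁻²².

Each salt precipitates once Q = Ksp for that salt.
Ag₃AsO₄(s) ⇌ 3 Ag⁺(aq) + AsO₄³⁻(aq)
Ksp = [Ag⁺]^3[AsO₄³⁻] = [Ag⁺]^3(4.0×10⁻²)
[Ag⁺]^3 = 2.1×10⁻²² / (4.0×10⁻²) = 5.3×10⁻²¹
[Ag⁺] = 1.7×10⁻⁷ mol L⁻¹

1.7×10⁻⁷ M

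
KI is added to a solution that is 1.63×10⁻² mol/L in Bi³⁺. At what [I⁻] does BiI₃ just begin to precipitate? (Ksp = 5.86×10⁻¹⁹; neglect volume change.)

3.30×10⁻⁶ M

Precipitation of each salt begins when its ion product equals Ksp.
BiI₃(s) ⇌ Bi³⁺(aq) + 3 I⁻(aq)
Ksp = [Bi³⁺][I⁻]^3 = [I⁻]^3(1.63×10⁻²)
[I⁻]^3 = 5.86×10⁻¹⁹ / (1.63×10⁻²) = 3.60×10⁻¹⁷
[I⁻] = 3.30×10⁻⁶ mol/L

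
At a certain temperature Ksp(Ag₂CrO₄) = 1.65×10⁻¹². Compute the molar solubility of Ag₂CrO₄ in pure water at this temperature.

Ag₂CrO₄(s) ⇌ 2 Ag⁺(aq) + CrO₄²⁻(aq)
Let s be the molar solubility. Then [Ag⁺] = 2s and [CrO₄²⁻] = s.
Ksp = [Ag⁺]^2[CrO₄²⁻] = (2s)^2 · s = 4s^3
4s^3 = 1.65×10⁻¹²  ⇒  s^3 = 4.13×10⁻¹³
Taking the 3rd root, s = 7.44×10⁻⁵ mol/L.

7.44×10⁻⁵ M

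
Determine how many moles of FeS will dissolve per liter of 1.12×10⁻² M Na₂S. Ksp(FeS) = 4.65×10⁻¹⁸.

FeS(s) ⇌ Fe²⁺(aq) + S²⁻(aq)
S²⁻ is already present at 1.12×10⁻² M. If s mol/L of FeS dissolves, [Fe²⁺] = s while [S²⁻] ≈ 1.12×10⁻² M.
Ksp = [Fe²⁺][S²⁻] = s(1.12×10⁻²)
s = 4.65×10⁻¹⁸ / (1.12×10⁻²) = 4.15×10⁻¹⁶
s = 4.15×10⁻¹⁶ M

4.15×10⁻¹⁶ M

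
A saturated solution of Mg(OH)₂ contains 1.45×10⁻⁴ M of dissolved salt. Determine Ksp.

Ksp = 1.22×10⁻¹¹

Mg(OH)₂(s) ⇌ Mg²⁺(aq) + 2 OH⁻(aq)
If s mol/L of Mg(OH)₂ dissolves, [Mg²⁺] = s and [OH⁻] = 2s.
Ksp = [Mg²⁺][OH⁻]^2 = s · (2s)^2 = 4s^3
Ksp = 4 × (1.45×10⁻⁴)^3 = 1.22×10⁻¹¹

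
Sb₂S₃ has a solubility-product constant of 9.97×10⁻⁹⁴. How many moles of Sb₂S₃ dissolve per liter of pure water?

9.84×10⁻²⁰ M

Sb₂S₃(s) ⇌ 2 Sb³⁺(aq) + 3 S²⁻(aq)
For each mole of Sb₂S₃ that dissolves per liter, [Sb³⁺] = 2s and [S²⁻] = 3s; let s denote this solubility.
Ksp = [Sb³⁺]^2[S²⁻]^3 = (2s)^2 · (3s)^3 = 108s^5
108s^5 = 9.97×10⁻⁹⁴  ⇒  s^5 = 9.23×10⁻⁹⁶
s = 9.84×10⁻²⁰ mol L⁻¹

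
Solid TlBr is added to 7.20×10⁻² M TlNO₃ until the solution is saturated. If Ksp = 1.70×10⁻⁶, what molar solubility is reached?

TlBr(s) ⇌ Tl⁺(aq) + Br⁻(aq)
The solution already contains Tl⁺ at 7.20×10⁻² M. Let s be the molar solubility of TlBr.
[Tl⁺] ≈ 7.20×10⁻² M (common ion dominates); [Br⁻] = s.
Ksp = [Tl⁺][Br⁻] = (7.20×10⁻²)s
s = 1.70×10⁻⁶ / (7.20×10⁻²) = 2.36×10⁻⁵
s = 2.36×10⁻⁵ M

2.36×10⁻⁵ M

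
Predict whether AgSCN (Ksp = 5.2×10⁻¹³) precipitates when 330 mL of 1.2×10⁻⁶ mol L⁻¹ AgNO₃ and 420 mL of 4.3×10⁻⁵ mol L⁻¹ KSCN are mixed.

Yes

After mixing, V = 330 mL + 420 mL = 750 mL.
[Ag⁺] = (1.2×10⁻⁶)(330)/750 = 5.3×10⁻⁷ mol L⁻¹
[SCN⁻] = (4.3×10⁻⁵)(420)/750 = 2.4×10⁻⁵ mol L⁻¹
Q = [Ag⁺][SCN⁻] = 1.3×10⁻¹¹
Q = 1.3×10⁻¹¹ > Ksp = 5.2×10⁻¹³, so the solution is supersaturated and AgSCN precipitates.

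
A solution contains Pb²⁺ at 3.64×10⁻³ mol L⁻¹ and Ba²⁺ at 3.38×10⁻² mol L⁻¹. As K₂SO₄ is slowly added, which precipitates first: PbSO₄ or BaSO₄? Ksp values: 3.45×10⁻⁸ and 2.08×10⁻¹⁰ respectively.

Precipitation begins when Q = Ksp.
For PbSO₄: [SO₄²⁻] = (Ksp/[Pb²⁺]) = 9.48×10⁻⁶ mol L⁻¹
For BaSO₄: [SO₄²⁻] = (Ksp/[Ba²⁺]) = 6.15×10⁻⁹ mol L⁻¹
Since BaSO₄ needs less SO₄²⁻ to reach saturation, it precipitates first.

BaSO₄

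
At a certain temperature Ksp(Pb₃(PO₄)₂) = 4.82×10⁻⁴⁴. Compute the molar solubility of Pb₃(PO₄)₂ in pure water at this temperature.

8.51×10⁻¹⁰ M

Pb₃(PO₄)₂(s) ⇌ 3 Pb²⁺(aq) + 2 PO₄³⁻(aq)
Let s be the molar solubility. Then [Pb²⁺] = 3s and [PO₄³⁻] = 2s.
Ksp = [Pb²⁺]^3[PO₄³⁻]^2 = (3s)^3 · (2s)^2 = 108s^5
108s^5 = 4.82×10⁻⁴⁴  ⇒  s^5 = 4.46×10⁻⁴⁶
s = (4.46×10⁻⁴⁶)^(1/5) = 8.51×10⁻¹⁰ mol/L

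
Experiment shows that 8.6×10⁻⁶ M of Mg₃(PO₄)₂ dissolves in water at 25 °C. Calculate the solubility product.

Ksp = 5.1×10⁻²⁴

Mg₃(PO₄)₂(s) ⇌ 3 Mg²⁺(aq) + 2 PO₄³⁻(aq)
Call the molar solubility s, so that [Mg²⁺] = 3s and [PO₄³⁻] = 2s.
Ksp = [Mg²⁺]^3[PO₄³⁻]^2 = (3s)^3 · (2s)^2 = 108s^5
Ksp = 108 × (8.6×10⁻⁶)^5 = 5.1×10⁻²⁴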